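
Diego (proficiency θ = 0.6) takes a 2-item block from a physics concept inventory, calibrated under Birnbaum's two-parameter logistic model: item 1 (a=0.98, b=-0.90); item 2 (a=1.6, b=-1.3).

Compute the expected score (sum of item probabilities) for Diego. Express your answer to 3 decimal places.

1.767

P(θ) = 1 / (1 + exp(−a(θ − b)))
P_1 = 1/(1+e^{-1.4700}) = 0.8131
P_2 = 1/(1+e^{-3.0400}) = 0.9543
E[score] = 0.8131 + 0.9543 = 1.7674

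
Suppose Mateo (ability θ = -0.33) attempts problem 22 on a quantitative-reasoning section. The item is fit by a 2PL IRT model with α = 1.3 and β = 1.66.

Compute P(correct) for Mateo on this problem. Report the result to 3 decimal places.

P(θ) = 1 / (1 + exp(−α(θ − β)))
Exponent: 1.3 × (-0.33 − 1.66) = -2.5870
1/(1 + e^{2.5870}) = 0.0700

0.070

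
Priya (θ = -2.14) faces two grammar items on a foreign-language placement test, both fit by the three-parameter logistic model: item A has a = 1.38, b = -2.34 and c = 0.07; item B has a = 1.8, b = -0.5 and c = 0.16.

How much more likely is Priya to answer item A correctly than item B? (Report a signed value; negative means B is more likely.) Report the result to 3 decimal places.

P(θ) = c + (1 − c) · 1 / (1 + exp(−a(θ − b)))
P_A = 0.5988
P_B = 0.2017
P_A − P_B = 0.3971

0.397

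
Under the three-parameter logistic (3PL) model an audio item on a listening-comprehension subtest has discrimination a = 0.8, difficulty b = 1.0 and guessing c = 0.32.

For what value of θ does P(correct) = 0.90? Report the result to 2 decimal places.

P(θ) = c + (1 − c) · 1 / (1 + exp(−a(θ − b)))
Remove guessing floor: (0.90 − 0.32)/(1 − 0.32) = 0.8529
logit = ln(0.8529/0.1471) = 1.7579
θ = b + logit/(a) = 1.0 + 1.7579/0.8000 = 3.1973

3.20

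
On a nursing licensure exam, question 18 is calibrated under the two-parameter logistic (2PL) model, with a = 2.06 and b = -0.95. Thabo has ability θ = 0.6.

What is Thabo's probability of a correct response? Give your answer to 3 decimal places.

0.961

P(θ) = 1 / (1 + exp(−a(θ − b)))
Exponent: 2.06 × (0.6 − (-0.95)) = 3.1930
1/(1 + e^{-3.1930}) = 0.9606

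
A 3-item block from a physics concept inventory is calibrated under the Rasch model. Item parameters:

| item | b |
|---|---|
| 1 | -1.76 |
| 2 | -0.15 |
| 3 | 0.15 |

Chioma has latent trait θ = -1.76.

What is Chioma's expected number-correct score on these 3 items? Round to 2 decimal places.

0.80

P(θ) = 1 / (1 + exp(−(θ − b)))
P_1 = 1/(1+e^{0.0000}) = 0.5000
P_2 = 1/(1+e^{1.6100}) = 0.1666
P_3 = 1/(1+e^{1.9100}) = 0.1290
E[score] = 0.5000 + 0.1666 + 0.1290 = 0.7956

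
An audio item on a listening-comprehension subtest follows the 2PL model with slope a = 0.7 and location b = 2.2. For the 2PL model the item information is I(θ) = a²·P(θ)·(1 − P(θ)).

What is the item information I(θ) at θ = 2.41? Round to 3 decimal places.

P = 1/(1+e^{-0.1470}) = 0.5367
P(1−P) = 0.5367 × 0.4633 = 0.2487
I = a² × P(1−P) = 0.7² × 0.2487 = 0.12184

0.122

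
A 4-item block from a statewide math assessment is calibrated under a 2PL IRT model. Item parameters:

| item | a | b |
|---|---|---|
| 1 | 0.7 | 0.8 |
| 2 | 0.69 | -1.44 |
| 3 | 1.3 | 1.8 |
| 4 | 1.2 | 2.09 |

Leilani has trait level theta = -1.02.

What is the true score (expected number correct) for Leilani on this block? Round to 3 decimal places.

P(theta) = 1 / (1 + exp(−a(theta − b)))
P_1 = 1/(1+e^{1.2740}) = 0.2186
P_2 = 1/(1+e^{-0.2898}) = 0.5719
P_3 = 1/(1+e^{3.6660}) = 0.0249
P_4 = 1/(1+e^{3.7320}) = 0.0234
E[score] = 0.2186 + 0.5719 + 0.0249 + 0.0234 = 0.8388

0.839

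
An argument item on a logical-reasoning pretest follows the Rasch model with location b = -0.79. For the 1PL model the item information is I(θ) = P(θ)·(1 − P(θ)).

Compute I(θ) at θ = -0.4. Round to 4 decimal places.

0.2407

P = 1/(1+e^{-0.3900}) = 0.5963
P(1−P) = 0.5963 × 0.4037 = 0.2407
I = P(1−P) = 0.24073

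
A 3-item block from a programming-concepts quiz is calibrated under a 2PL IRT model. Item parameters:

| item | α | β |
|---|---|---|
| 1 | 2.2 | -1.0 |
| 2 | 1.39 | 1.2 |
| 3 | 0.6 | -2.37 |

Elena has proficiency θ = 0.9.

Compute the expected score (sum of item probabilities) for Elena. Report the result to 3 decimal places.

P(θ) = 1 / (1 + exp(−α(θ − β)))
P_1 = 1/(1+e^{-4.1800}) = 0.9849
P_2 = 1/(1+e^{0.4170}) = 0.3972
P_3 = 1/(1+e^{-1.9620}) = 0.8767
E[score] = 0.9849 + 0.3972 + 0.8767 = 2.2589

2.259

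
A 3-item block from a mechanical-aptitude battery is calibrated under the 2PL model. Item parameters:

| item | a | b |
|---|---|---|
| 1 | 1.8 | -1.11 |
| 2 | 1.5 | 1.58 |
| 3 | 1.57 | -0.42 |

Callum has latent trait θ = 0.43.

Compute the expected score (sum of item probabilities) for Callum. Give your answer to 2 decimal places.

1.88

P(θ) = 1 / (1 + exp(−a(θ − b)))
P_1 = 1/(1+e^{-2.7720}) = 0.9411
P_2 = 1/(1+e^{1.7250}) = 0.1512
P_3 = 1/(1+e^{-1.3345}) = 0.7916
E[score] = 0.9411 + 0.1512 + 0.7916 = 1.8840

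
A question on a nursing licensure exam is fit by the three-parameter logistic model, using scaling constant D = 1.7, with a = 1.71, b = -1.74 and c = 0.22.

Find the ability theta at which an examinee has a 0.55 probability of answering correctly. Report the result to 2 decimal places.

-1.85

P(theta) = c + (1 − c) · 1 / (1 + exp(−D·a(theta − b)))
Remove guessing floor: (0.55 − 0.22)/(1 − 0.22) = 0.4231
logit = ln(0.4231/0.5769) = -0.3102
theta = b + logit/(1.7·a) = -1.74 + (-0.3102)/2.9070 = -1.8467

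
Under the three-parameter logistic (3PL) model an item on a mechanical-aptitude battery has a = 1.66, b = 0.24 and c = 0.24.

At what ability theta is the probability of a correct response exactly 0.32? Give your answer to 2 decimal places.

-1.05

P(theta) = c + (1 − c) · 1 / (1 + exp(−a(theta − b)))
Remove guessing floor: (0.32 − 0.24)/(1 − 0.24) = 0.1053
logit = ln(0.1053/0.8947) = -2.1401
theta = b + logit/(a) = 0.24 + (-2.1401)/1.6600 = -1.0492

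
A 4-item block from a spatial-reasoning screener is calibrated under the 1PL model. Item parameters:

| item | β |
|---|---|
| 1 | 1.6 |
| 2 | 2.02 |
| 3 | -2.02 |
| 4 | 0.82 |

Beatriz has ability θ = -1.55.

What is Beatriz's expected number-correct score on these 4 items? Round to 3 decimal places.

P(θ) = 1 / (1 + exp(−(θ − β)))
P_1 = 1/(1+e^{3.1500}) = 0.0411
P_2 = 1/(1+e^{3.5700}) = 0.0274
P_3 = 1/(1+e^{-0.4700}) = 0.6154
P_4 = 1/(1+e^{2.3700}) = 0.0855
E[score] = 0.0411 + 0.0274 + 0.6154 + 0.0855 = 0.7693

0.769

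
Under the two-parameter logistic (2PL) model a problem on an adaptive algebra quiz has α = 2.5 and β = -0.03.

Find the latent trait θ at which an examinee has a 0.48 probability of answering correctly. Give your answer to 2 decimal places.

P(θ) = 1 / (1 + exp(−α(θ − β)))
logit = ln(0.4800/0.5200) = -0.0800
θ = β + logit/(α) = -0.03 + (-0.0800)/2.5000 = -0.0620

-0.06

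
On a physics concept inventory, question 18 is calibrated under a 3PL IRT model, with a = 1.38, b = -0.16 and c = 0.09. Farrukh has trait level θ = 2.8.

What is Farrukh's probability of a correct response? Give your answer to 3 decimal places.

P(θ) = c + (1 − c) · 1 / (1 + exp(−a(θ − b)))
Exponent: 1.38 × (2.8 − (-0.16)) = 4.0848
1/(1 + e^{-4.0848}) = 0.9835
P = 0.09 + 0.91 × 0.9835 = 0.9849

0.985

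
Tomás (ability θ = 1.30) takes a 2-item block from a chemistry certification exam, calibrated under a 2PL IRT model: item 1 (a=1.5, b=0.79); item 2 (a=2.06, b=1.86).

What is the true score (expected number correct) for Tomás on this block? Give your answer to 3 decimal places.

P(θ) = 1 / (1 + exp(−a(θ − b)))
P_1 = 1/(1+e^{-0.7650}) = 0.6824
P_2 = 1/(1+e^{1.1536}) = 0.2398
E[score] = 0.6824 + 0.2398 = 0.9223

0.922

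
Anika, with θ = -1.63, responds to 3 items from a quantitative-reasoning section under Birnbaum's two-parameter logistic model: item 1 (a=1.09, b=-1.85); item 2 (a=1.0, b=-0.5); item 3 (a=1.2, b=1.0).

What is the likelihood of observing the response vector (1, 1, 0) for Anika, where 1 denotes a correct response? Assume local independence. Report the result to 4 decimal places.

0.1311

P(θ) = 1 / (1 + exp(−a(θ − b)))
P_1 = 1/(1+e^{-0.2398}) = 0.5597
P_2 = 1/(1+e^{1.1300}) = 0.2442
P_3 = 1/(1+e^{3.1560}) = 0.0409
L = P_1 × P_2 × (1−P_3) = 0.5597 × 0.2442 × 0.9591 = 0.13107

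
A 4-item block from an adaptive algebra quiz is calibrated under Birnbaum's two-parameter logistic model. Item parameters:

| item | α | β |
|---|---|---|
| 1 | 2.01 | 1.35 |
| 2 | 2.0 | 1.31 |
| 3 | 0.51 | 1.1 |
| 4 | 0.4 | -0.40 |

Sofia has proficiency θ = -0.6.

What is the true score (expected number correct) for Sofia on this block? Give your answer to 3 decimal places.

P(θ) = 1 / (1 + exp(−α(θ − β)))
P_1 = 1/(1+e^{3.9195}) = 0.0195
P_2 = 1/(1+e^{3.8200}) = 0.0215
P_3 = 1/(1+e^{0.8670}) = 0.2959
P_4 = 1/(1+e^{0.0800}) = 0.4800
E[score] = 0.0195 + 0.0215 + 0.2959 + 0.4800 = 0.8168

0.817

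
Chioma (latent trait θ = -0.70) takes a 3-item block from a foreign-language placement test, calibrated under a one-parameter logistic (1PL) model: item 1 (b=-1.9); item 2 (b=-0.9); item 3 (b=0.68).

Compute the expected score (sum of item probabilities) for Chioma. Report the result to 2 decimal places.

1.52

P(θ) = 1 / (1 + exp(−(θ − b)))
P_1 = 1/(1+e^{-1.2000}) = 0.7685
P_2 = 1/(1+e^{-0.2000}) = 0.5498
P_3 = 1/(1+e^{1.3800}) = 0.2010
E[score] = 0.7685 + 0.5498 + 0.2010 = 1.5194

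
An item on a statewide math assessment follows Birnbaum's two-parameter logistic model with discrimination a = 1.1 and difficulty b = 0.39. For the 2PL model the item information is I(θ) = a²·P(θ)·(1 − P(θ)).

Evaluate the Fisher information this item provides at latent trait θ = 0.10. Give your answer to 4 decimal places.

0.2949

P = 1/(1+e^{0.3190}) = 0.4209
P(1−P) = 0.4209 × 0.5791 = 0.2437
I = a² × P(1−P) = 1.1² × 0.2437 = 0.29493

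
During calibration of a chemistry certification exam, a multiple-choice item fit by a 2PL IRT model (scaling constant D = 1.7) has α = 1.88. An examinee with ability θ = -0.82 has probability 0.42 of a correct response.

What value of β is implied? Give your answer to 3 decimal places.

-0.719

P(θ) = 1 / (1 + exp(−D·α(θ − β)))
logit(0.42) = ln(0.42/0.58) = -0.3228
β = θ − logit/(1.7·α) = -0.82 − (-0.3228)/3.1960 = -0.7190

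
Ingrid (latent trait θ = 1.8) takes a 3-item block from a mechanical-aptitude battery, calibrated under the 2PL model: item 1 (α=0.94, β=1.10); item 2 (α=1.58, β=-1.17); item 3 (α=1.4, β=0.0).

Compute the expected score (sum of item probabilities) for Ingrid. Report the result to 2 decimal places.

P(θ) = 1 / (1 + exp(−α(θ − β)))
P_1 = 1/(1+e^{-0.6580}) = 0.6588
P_2 = 1/(1+e^{-4.6926}) = 0.9909
P_3 = 1/(1+e^{-2.5200}) = 0.9255
E[score] = 0.6588 + 0.9909 + 0.9255 = 2.5753

2.58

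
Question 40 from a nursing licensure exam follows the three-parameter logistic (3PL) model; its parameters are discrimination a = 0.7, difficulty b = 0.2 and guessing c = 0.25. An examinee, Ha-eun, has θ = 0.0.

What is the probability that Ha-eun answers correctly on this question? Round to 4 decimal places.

0.5988

P(θ) = c + (1 − c) · 1 / (1 + exp(−a(θ − b)))
Exponent: 0.7 × (0.0 − 0.2) = -0.1400
1/(1 + e^{0.1400}) = 0.4651
P = 0.25 + 0.75 × 0.4651 = 0.5988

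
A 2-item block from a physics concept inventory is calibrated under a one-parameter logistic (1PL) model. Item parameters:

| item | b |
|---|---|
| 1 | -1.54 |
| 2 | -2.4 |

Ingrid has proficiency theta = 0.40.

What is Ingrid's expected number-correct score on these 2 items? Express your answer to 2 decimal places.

P(theta) = 1 / (1 + exp(−(theta − b)))
P_1 = 1/(1+e^{-1.9400}) = 0.8744
P_2 = 1/(1+e^{-2.8000}) = 0.9427
E[score] = 0.8744 + 0.9427 = 1.8170

1.82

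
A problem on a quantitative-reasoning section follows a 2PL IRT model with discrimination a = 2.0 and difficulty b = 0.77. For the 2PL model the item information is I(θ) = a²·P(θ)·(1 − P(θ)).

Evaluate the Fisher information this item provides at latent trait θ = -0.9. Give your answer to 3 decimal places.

P = 1/(1+e^{3.3400}) = 0.0342
P(1−P) = 0.0342 × 0.9658 = 0.0331
I = a² × P(1−P) = 2.0² × 0.0331 = 0.13221

0.132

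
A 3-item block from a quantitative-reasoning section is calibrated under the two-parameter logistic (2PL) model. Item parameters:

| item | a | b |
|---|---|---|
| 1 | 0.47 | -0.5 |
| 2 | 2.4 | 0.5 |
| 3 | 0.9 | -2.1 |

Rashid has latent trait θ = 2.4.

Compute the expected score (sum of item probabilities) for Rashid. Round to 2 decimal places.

2.77

P(θ) = 1 / (1 + exp(−a(θ − b)))
P_1 = 1/(1+e^{-1.3630}) = 0.7962
P_2 = 1/(1+e^{-4.5600}) = 0.9896
P_3 = 1/(1+e^{-4.0500}) = 0.9829
E[score] = 0.7962 + 0.9896 + 0.9829 = 2.7688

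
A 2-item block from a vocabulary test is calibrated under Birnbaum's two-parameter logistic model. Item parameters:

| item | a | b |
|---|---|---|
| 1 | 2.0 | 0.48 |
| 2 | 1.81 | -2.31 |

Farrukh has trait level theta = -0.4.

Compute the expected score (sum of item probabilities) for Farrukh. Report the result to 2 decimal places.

1.12

P(theta) = 1 / (1 + exp(−a(theta − b)))
P_1 = 1/(1+e^{1.7600}) = 0.1468
P_2 = 1/(1+e^{-3.4571}) = 0.9694
E[score] = 0.1468 + 0.9694 = 1.1162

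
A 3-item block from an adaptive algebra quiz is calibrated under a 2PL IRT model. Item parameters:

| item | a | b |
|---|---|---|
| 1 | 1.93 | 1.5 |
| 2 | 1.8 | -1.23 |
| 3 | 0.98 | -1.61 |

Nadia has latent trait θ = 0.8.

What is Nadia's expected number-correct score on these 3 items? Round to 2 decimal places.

P(θ) = 1 / (1 + exp(−a(θ − b)))
P_1 = 1/(1+e^{1.3510}) = 0.2057
P_2 = 1/(1+e^{-3.6540}) = 0.9748
P_3 = 1/(1+e^{-2.3618}) = 0.9139
E[score] = 0.2057 + 0.9748 + 0.9139 = 2.0943

2.09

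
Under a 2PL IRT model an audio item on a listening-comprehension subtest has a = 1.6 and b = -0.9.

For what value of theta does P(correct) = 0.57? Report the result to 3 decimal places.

-0.724

P(theta) = 1 / (1 + exp(−a(theta − b)))
logit = ln(0.5700/0.4300) = 0.2819
theta = b + logit/(a) = -0.9 + 0.2819/1.6000 = -0.7238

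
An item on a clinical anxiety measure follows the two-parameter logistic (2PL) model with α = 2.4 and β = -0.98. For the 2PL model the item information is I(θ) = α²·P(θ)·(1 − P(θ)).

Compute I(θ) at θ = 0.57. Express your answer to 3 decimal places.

0.133

P = 1/(1+e^{-3.7200}) = 0.9763
P(1−P) = 0.9763 × 0.0237 = 0.0231
I = α² × P(1−P) = 2.4² × 0.0231 = 0.13306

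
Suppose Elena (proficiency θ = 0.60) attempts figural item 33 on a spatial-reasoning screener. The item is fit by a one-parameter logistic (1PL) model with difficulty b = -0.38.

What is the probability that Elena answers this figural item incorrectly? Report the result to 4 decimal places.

0.2729

P(θ) = 1 / (1 + exp(−(θ − b)))
Exponent: (0.60 − (-0.38)) = 0.9800
1/(1 + e^{-0.9800}) = 0.7271
P = 0.7271
P(incorrect) = 1 − 0.7271 = 0.2729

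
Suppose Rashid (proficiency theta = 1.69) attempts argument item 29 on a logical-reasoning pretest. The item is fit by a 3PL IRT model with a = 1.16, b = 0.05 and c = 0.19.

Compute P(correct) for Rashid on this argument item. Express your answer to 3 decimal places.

P(theta) = c + (1 − c) · 1 / (1 + exp(−a(theta − b)))
Exponent: 1.16 × (1.69 − 0.05) = 1.9024
1/(1 + e^{-1.9024}) = 0.8702
P = 0.19 + 0.81 × 0.8702 = 0.8948

0.895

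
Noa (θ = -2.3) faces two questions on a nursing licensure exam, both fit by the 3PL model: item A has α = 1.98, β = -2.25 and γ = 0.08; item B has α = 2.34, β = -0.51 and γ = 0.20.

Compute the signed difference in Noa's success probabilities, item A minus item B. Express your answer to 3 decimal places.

P(θ) = γ + (1 − γ) · 1 / (1 + exp(−α(θ − β)))
P_A = 0.5172
P_B = 0.2120
P_A − P_B = 0.3053

0.305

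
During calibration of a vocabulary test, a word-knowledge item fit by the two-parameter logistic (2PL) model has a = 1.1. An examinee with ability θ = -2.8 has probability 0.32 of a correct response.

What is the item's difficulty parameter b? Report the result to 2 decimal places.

P(θ) = 1 / (1 + exp(−a(θ − b)))
logit(0.32) = ln(0.32/0.68) = -0.7538
b = θ − logit/(a) = -2.8 − (-0.7538)/1.1000 = -2.1148

-2.11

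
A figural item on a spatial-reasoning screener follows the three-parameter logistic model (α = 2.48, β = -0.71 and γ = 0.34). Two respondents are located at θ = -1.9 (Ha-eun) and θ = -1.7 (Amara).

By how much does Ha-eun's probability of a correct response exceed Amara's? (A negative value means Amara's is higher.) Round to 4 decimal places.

P(θ) = γ + (1 − γ) · 1 / (1 + exp(−α(θ − β)))
P(Ha-eun) = 0.3728  [exponent -2.9512]
P(Amara) = 0.3922  [exponent -2.4552]
Difference = 0.3728 − 0.3922 = -0.0194

-0.0194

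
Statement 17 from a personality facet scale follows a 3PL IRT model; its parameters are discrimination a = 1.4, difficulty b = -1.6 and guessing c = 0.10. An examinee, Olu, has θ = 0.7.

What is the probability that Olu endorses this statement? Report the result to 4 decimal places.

P(θ) = c + (1 − c) · 1 / (1 + exp(−a(θ − b)))
Exponent: 1.4 × (0.7 − (-1.6)) = 3.2200
1/(1 + e^{-3.2200}) = 0.9616
P = 0.10 + 0.90 × 0.9616 = 0.9654

0.9654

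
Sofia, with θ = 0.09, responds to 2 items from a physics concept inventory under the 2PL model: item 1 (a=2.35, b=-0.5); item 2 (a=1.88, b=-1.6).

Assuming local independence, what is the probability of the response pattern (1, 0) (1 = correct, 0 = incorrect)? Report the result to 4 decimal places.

0.0320

P(θ) = 1 / (1 + exp(−a(θ − b)))
P_1 = 1/(1+e^{-1.3865}) = 0.8000
P_2 = 1/(1+e^{-3.1772}) = 0.9600
L = P_1 × (1−P_2) = 0.8000 × 0.0400 = 0.03203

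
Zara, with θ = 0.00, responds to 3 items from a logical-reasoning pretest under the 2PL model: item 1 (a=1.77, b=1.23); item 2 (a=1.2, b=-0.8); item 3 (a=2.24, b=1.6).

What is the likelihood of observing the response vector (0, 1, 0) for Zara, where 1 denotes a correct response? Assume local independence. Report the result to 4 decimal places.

0.6319

P(θ) = 1 / (1 + exp(−a(θ − b)))
P_1 = 1/(1+e^{2.1771}) = 0.1018
P_2 = 1/(1+e^{-0.9600}) = 0.7231
P_3 = 1/(1+e^{3.5840}) = 0.0270
L = (1−P_1) × P_2 × (1−P_3) = 0.8982 × 0.7231 × 0.9730 = 0.63194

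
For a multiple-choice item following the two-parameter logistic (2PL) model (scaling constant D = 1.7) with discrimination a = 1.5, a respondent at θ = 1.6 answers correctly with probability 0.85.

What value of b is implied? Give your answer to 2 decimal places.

0.92

P(θ) = 1 / (1 + exp(−D·a(θ − b)))
logit(0.85) = ln(0.85/0.15) = 1.7346
b = θ − logit/(1.7·a) = 1.6 − 1.7346/2.5500 = 0.9198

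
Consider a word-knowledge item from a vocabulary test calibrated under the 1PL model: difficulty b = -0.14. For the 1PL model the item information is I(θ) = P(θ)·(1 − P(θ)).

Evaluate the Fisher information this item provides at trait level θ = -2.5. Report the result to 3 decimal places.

0.079

P = 1/(1+e^{2.3600}) = 0.0863
P(1−P) = 0.0863 × 0.9137 = 0.0788
I = P(1−P) = 0.07883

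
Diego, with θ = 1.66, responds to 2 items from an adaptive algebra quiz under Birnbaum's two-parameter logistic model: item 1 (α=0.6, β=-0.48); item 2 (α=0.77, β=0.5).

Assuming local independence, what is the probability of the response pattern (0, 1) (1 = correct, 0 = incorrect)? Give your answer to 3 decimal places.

0.154

P(θ) = 1 / (1 + exp(−α(θ − β)))
P_1 = 1/(1+e^{-1.2840}) = 0.7831
P_2 = 1/(1+e^{-0.8932}) = 0.7096
L = (1−P_1) × P_2 = 0.2169 × 0.7096 = 0.15388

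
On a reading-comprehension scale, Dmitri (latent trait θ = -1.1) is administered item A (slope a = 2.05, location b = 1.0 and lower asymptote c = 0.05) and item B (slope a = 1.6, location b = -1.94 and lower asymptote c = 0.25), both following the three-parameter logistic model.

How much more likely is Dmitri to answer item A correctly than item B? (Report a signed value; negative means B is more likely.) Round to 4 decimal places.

-0.7822

P(θ) = c + (1 − c) · 1 / (1 + exp(−a(θ − b)))
P_A = 0.0627
P_B = 0.8449
P_A − P_B = -0.7822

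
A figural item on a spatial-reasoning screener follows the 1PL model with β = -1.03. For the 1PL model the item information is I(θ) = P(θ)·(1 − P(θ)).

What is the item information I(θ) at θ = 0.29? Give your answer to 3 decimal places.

P = 1/(1+e^{-1.3200}) = 0.7892
P(1−P) = 0.7892 × 0.2108 = 0.1664
I = P(1−P) = 0.16637

0.166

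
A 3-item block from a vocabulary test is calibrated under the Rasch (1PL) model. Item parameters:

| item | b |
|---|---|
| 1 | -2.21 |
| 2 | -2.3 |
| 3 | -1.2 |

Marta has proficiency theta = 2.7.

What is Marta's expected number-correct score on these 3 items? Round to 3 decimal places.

2.966

P(theta) = 1 / (1 + exp(−(theta − b)))
P_1 = 1/(1+e^{-4.9100}) = 0.9927
P_2 = 1/(1+e^{-5.0000}) = 0.9933
P_3 = 1/(1+e^{-3.9000}) = 0.9802
E[score] = 0.9927 + 0.9933 + 0.9802 = 2.9661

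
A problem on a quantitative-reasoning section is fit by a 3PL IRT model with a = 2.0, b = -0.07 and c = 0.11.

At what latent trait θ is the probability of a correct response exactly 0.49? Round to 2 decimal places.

-0.22

P(θ) = c + (1 − c) · 1 / (1 + exp(−a(θ − b)))
Remove guessing floor: (0.49 − 0.11)/(1 − 0.11) = 0.4270
logit = ln(0.4270/0.5730) = -0.2942
θ = b + logit/(a) = -0.07 + (-0.2942)/2.0000 = -0.2171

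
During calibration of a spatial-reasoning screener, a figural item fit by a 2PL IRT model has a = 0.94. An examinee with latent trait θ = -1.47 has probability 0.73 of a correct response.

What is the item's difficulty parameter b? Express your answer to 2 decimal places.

P(θ) = 1 / (1 + exp(−a(θ − b)))
logit(0.73) = ln(0.73/0.27) = 0.9946
b = θ − logit/(a) = -1.47 − 0.9946/0.9400 = -2.5281

-2.53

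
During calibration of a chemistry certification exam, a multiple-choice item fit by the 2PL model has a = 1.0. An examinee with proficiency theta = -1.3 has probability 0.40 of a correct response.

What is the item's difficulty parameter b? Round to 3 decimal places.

-0.895

P(theta) = 1 / (1 + exp(−a(theta − b)))
logit(0.40) = ln(0.40/0.60) = -0.4055
b = theta − logit/(a) = -1.3 − (-0.4055)/1.0000 = -0.8945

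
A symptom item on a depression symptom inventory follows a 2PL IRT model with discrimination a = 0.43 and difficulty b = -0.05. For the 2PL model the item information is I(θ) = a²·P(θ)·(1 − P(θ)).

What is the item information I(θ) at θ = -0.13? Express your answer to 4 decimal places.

P = 1/(1+e^{0.0344}) = 0.4914
P(1−P) = 0.4914 × 0.5086 = 0.2499
I = a² × P(1−P) = 0.43² × 0.2499 = 0.04621

0.0462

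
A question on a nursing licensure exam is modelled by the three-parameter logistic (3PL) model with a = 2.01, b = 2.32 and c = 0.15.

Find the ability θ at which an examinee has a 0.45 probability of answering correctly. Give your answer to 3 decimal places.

2.018

P(θ) = c + (1 − c) · 1 / (1 + exp(−a(θ − b)))
Remove guessing floor: (0.45 − 0.15)/(1 − 0.15) = 0.3529
logit = ln(0.3529/0.6471) = -0.6061
θ = b + logit/(a) = 2.32 + (-0.6061)/2.0100 = 2.0184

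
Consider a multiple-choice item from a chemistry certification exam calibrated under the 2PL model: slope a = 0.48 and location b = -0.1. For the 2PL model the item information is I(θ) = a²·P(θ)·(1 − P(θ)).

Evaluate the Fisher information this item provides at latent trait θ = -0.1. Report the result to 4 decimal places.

0.0576

P = 1/(1+e^{0.0000}) = 0.5000
P(1−P) = 0.5000 × 0.5000 = 0.2500
I = a² × P(1−P) = 0.48² × 0.2500 = 0.05760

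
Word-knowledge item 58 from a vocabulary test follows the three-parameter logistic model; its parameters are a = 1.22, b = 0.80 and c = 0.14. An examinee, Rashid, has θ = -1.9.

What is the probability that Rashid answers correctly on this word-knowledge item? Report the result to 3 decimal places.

P(θ) = c + (1 − c) · 1 / (1 + exp(−a(θ − b)))
Exponent: 1.22 × (-1.9 − 0.80) = -3.2940
1/(1 + e^{3.2940}) = 0.0358
P = 0.14 + 0.86 × 0.0358 = 0.1708

0.171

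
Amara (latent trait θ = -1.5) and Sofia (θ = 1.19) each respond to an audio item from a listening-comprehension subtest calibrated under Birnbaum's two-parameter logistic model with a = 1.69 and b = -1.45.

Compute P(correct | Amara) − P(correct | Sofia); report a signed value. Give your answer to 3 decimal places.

P(θ) = 1 / (1 + exp(−a(θ − b)))
P(Amara) = 0.4789  [exponent -0.0845]
P(Sofia) = 0.9886  [exponent 4.4616]
Difference = 0.4789 − 0.9886 = -0.5097

-0.510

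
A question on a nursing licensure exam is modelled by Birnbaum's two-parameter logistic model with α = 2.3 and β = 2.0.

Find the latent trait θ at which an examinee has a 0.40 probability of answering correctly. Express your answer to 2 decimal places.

1.82

P(θ) = 1 / (1 + exp(−α(θ − β)))
logit = ln(0.4000/0.6000) = -0.4055
θ = β + logit/(α) = 2.0 + (-0.4055)/2.3000 = 1.8237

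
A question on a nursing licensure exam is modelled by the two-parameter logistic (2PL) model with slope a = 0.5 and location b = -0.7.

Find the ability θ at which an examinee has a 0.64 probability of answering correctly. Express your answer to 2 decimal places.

P(θ) = 1 / (1 + exp(−a(θ − b)))
logit = ln(0.6400/0.3600) = 0.5754
θ = b + logit/(a) = -0.7 + 0.5754/0.5000 = 0.4507

0.45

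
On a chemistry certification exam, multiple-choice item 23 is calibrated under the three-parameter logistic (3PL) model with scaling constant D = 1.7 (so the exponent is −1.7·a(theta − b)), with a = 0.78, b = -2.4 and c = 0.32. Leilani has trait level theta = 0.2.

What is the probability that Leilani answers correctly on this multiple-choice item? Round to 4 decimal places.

P(theta) = c + (1 − c) · 1 / (1 + exp(−D·a(theta − b)))
Exponent: 1.7 × 0.78 × (0.2 − (-2.4)) = 3.4476
1/(1 + e^{-3.4476}) = 0.9692
P = 0.32 + 0.68 × 0.9692 = 0.9790

0.9790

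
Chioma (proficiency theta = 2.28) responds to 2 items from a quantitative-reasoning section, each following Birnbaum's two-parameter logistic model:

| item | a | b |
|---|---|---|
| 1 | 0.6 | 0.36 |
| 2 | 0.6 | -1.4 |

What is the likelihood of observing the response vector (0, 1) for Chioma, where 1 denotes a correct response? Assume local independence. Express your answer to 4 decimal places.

P(theta) = 1 / (1 + exp(−a(theta − b)))
P_1 = 1/(1+e^{-1.1520}) = 0.7599
P_2 = 1/(1+e^{-2.2080}) = 0.9010
L = (1−P_1) × P_2 = 0.2401 × 0.9010 = 0.21634

0.2163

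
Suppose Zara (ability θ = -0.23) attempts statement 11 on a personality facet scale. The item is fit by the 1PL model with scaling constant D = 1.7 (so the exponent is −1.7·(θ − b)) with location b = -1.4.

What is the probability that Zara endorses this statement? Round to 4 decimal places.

0.8796

P(θ) = 1 / (1 + exp(−D·(θ − b)))
Exponent: 1.7 × (-0.23 − (-1.4)) = 1.9890
1/(1 + e^{-1.9890}) = 0.8796
P = 0.8796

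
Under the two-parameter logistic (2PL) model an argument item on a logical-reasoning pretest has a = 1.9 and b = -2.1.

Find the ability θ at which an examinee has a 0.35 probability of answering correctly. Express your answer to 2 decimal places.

-2.43

P(θ) = 1 / (1 + exp(−a(θ − b)))
logit = ln(0.3500/0.6500) = -0.6190
θ = b + logit/(a) = -2.1 + (-0.6190)/1.9000 = -2.4258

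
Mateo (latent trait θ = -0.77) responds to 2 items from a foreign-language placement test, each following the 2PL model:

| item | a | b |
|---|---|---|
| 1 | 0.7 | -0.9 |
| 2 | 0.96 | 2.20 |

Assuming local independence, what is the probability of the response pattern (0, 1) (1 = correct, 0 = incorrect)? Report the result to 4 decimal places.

0.0261

P(θ) = 1 / (1 + exp(−a(θ − b)))
P_1 = 1/(1+e^{-0.0910}) = 0.5227
P_2 = 1/(1+e^{2.8512}) = 0.0546
L = (1−P_1) × P_2 = 0.4773 × 0.0546 = 0.02607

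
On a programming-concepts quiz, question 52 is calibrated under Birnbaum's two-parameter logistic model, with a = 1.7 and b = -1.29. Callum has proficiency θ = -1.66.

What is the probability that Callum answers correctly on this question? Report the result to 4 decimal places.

P(θ) = 1 / (1 + exp(−a(θ − b)))
Exponent: 1.7 × (-1.66 − (-1.29)) = -0.6290
1/(1 + e^{0.6290}) = 0.3477

0.3477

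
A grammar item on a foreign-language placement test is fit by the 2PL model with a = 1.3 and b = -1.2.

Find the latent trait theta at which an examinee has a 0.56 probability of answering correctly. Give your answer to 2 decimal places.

P(theta) = 1 / (1 + exp(−a(theta − b)))
logit = ln(0.5600/0.4400) = 0.2412
theta = b + logit/(a) = -1.2 + 0.2412/1.3000 = -1.0145

-1.01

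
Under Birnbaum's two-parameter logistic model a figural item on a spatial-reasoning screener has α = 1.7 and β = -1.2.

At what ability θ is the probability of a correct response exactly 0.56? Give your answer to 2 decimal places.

-1.06

P(θ) = 1 / (1 + exp(−α(θ − β)))
logit = ln(0.5600/0.4400) = 0.2412
θ = β + logit/(α) = -1.2 + 0.2412/1.7000 = -1.0581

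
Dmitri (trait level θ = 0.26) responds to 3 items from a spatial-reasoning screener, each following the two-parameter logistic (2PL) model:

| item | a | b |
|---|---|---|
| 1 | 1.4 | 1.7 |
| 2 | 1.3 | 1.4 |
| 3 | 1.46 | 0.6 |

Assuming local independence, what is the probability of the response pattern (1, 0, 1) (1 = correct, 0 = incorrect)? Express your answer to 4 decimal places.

0.0362

P(θ) = 1 / (1 + exp(−a(θ − b)))
P_1 = 1/(1+e^{2.0160}) = 0.1175
P_2 = 1/(1+e^{1.4820}) = 0.1851
P_3 = 1/(1+e^{0.4964}) = 0.3784
L = P_1 × (1−P_2) × P_3 = 0.1175 × 0.8149 × 0.3784 = 0.03624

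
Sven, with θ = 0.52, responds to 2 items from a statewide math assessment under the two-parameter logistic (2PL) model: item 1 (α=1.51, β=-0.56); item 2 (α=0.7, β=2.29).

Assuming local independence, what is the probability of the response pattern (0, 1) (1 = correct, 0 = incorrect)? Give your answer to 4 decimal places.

0.0368

P(θ) = 1 / (1 + exp(−α(θ − β)))
P_1 = 1/(1+e^{-1.6308}) = 0.8363
P_2 = 1/(1+e^{1.2390}) = 0.2246
L = (1−P_1) × P_2 = 0.1637 × 0.2246 = 0.03677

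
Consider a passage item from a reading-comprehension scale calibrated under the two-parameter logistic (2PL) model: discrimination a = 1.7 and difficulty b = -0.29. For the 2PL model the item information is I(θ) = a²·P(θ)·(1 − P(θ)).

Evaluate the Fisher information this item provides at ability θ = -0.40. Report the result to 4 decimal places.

0.7162

P = 1/(1+e^{0.1870}) = 0.4534
P(1−P) = 0.4534 × 0.5466 = 0.2478
I = a² × P(1−P) = 1.7² × 0.2478 = 0.71622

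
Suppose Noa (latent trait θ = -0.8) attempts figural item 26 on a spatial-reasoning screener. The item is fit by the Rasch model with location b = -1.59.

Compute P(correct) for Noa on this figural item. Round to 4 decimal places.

0.6878

P(θ) = 1 / (1 + exp(−(θ − b)))
Exponent: (-0.8 − (-1.59)) = 0.7900
1/(1 + e^{-0.7900}) = 0.6878
P = 0.6878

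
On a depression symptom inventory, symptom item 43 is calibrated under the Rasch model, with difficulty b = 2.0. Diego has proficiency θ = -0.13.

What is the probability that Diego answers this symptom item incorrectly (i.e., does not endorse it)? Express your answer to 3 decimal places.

P(θ) = 1 / (1 + exp(−(θ − b)))
Exponent: (-0.13 − 2.0) = -2.1300
1/(1 + e^{2.1300}) = 0.1062
P = 0.1062
P(incorrect) = 1 − 0.1062 = 0.8938

0.894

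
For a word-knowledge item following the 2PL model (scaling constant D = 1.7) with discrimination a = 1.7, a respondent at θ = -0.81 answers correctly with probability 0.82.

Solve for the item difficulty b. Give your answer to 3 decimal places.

P(θ) = 1 / (1 + exp(−D·a(θ − b)))
logit(0.82) = ln(0.82/0.18) = 1.5163
b = θ − logit/(1.7·a) = -0.81 − 1.5163/2.8900 = -1.3347

-1.335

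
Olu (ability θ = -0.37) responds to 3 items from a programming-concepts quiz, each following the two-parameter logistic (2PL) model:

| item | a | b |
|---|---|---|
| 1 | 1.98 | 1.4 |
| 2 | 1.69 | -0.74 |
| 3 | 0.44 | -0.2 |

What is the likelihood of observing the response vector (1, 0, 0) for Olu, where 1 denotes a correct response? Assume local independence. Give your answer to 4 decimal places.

P(θ) = 1 / (1 + exp(−a(θ − b)))
P_1 = 1/(1+e^{3.5046}) = 0.0292
P_2 = 1/(1+e^{-0.6253}) = 0.6514
P_3 = 1/(1+e^{0.0748}) = 0.4813
L = P_1 × (1−P_2) × (1−P_3) = 0.0292 × 0.3486 × 0.5187 = 0.00528

0.0053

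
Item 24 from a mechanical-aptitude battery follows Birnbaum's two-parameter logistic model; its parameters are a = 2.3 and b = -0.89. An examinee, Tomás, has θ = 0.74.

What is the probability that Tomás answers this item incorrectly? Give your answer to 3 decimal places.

0.023

P(θ) = 1 / (1 + exp(−a(θ − b)))
Exponent: 2.3 × (0.74 − (-0.89)) = 3.7490
1/(1 + e^{-3.7490}) = 0.9770
P(incorrect) = 1 − 0.9770 = 0.0230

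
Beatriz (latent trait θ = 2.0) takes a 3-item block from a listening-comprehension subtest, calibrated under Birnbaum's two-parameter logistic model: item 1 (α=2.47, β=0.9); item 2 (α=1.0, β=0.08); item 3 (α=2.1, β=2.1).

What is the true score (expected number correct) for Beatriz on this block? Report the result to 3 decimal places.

2.258

P(θ) = 1 / (1 + exp(−α(θ − β)))
P_1 = 1/(1+e^{-2.7170}) = 0.9380
P_2 = 1/(1+e^{-1.9200}) = 0.8721
P_3 = 1/(1+e^{0.2100}) = 0.4477
E[score] = 0.9380 + 0.8721 + 0.4477 = 2.2579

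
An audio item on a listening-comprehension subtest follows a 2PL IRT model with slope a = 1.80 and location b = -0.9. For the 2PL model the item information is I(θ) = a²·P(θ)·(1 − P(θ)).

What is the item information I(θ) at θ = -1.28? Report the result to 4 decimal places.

P = 1/(1+e^{0.6840}) = 0.3354
P(1−P) = 0.3354 × 0.6646 = 0.2229
I = a² × P(1−P) = 1.80² × 0.2229 = 0.72219

0.7222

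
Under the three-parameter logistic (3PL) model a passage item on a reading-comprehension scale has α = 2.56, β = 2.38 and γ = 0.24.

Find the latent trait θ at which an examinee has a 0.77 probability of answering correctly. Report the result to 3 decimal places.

P(θ) = γ + (1 − γ) · 1 / (1 + exp(−α(θ − β)))
Remove guessing floor: (0.77 − 0.24)/(1 − 0.24) = 0.6974
logit = ln(0.6974/0.3026) = 0.8348
θ = β + logit/(α) = 2.38 + 0.8348/2.5600 = 2.7061

2.706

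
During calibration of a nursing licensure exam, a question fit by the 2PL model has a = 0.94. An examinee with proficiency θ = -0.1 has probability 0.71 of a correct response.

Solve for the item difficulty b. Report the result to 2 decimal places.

P(θ) = 1 / (1 + exp(−a(θ − b)))
logit(0.71) = ln(0.71/0.29) = 0.8954
b = θ − logit/(a) = -0.1 − 0.8954/0.9400 = -1.0525

-1.05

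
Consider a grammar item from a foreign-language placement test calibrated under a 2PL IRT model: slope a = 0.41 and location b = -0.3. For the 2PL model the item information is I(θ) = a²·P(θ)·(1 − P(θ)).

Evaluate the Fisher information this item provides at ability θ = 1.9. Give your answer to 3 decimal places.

0.035

P = 1/(1+e^{-0.9020}) = 0.7114
P(1−P) = 0.7114 × 0.2886 = 0.2053
I = a² × P(1−P) = 0.41² × 0.2053 = 0.03452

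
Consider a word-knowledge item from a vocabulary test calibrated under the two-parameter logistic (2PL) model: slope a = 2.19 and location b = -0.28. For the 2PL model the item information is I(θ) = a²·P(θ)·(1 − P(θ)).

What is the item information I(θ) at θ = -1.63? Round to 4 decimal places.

P = 1/(1+e^{2.9565}) = 0.0494
P(1−P) = 0.0494 × 0.9506 = 0.0470
I = a² × P(1−P) = 2.19² × 0.0470 = 0.22535

0.2254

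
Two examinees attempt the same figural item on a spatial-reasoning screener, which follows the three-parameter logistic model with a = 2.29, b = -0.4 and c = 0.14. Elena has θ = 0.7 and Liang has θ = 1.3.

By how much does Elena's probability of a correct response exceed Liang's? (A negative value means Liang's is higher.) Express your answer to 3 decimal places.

-0.047

P(θ) = c + (1 − c) · 1 / (1 + exp(−a(θ − b)))
P(Elena) = 0.9359  [exponent 2.5190]
P(Liang) = 0.9828  [exponent 3.8930]
Difference = 0.9359 − 0.9828 = -0.0469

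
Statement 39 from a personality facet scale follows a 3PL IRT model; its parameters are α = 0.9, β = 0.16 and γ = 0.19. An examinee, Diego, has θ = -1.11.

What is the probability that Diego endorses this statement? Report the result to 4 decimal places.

0.3858

P(θ) = γ + (1 − γ) · 1 / (1 + exp(−α(θ − β)))
Exponent: 0.9 × (-1.11 − 0.16) = -1.1430
1/(1 + e^{1.1430}) = 0.2418
P = 0.19 + 0.81 × 0.2418 = 0.3858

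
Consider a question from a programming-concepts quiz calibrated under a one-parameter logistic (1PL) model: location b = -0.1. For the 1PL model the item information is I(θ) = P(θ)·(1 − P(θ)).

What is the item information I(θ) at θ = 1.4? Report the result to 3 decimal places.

P = 1/(1+e^{-1.5000}) = 0.8176
P(1−P) = 0.8176 × 0.1824 = 0.1491
I = P(1−P) = 0.14915

0.149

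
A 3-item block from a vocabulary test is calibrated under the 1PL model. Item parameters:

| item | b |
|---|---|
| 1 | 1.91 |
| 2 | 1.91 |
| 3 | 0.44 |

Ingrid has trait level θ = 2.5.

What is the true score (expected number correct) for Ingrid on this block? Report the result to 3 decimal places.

P(θ) = 1 / (1 + exp(−(θ − b)))
P_1 = 1/(1+e^{-0.5900}) = 0.6434
P_2 = 1/(1+e^{-0.5900}) = 0.6434
P_3 = 1/(1+e^{-2.0600}) = 0.8870
E[score] = 0.6434 + 0.6434 + 0.8870 = 2.1737

2.174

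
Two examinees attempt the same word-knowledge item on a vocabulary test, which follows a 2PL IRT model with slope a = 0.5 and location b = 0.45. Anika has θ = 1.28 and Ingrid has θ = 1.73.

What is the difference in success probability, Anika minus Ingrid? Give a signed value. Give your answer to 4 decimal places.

-0.0525

P(θ) = 1 / (1 + exp(−a(θ − b)))
P(Anika) = 0.6023  [exponent 0.4150]
P(Ingrid) = 0.6548  [exponent 0.6400]
Difference = 0.6023 − 0.6548 = -0.0525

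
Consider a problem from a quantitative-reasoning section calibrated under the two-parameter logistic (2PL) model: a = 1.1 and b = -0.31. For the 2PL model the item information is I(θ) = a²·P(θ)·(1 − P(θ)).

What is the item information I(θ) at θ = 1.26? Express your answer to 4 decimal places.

P = 1/(1+e^{-1.7270}) = 0.8490
P(1−P) = 0.8490 × 0.1510 = 0.1282
I = a² × P(1−P) = 1.1² × 0.1282 = 0.15510

0.1551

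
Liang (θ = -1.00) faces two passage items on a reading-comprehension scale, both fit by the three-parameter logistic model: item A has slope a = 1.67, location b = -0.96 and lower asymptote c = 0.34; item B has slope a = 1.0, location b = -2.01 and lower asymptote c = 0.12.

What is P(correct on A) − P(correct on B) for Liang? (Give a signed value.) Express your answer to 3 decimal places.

-0.106

P(θ) = c + (1 − c) · 1 / (1 + exp(−a(θ − b)))
P_A = 0.6590
P_B = 0.7651
P_A − P_B = -0.1061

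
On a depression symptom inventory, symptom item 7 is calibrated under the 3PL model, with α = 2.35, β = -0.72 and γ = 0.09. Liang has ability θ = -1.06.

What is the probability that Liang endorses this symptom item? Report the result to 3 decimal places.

P(θ) = γ + (1 − γ) · 1 / (1 + exp(−α(θ − β)))
Exponent: 2.35 × (-1.06 − (-0.72)) = -0.7990
1/(1 + e^{0.7990}) = 0.3102
P = 0.09 + 0.91 × 0.3102 = 0.3723

0.372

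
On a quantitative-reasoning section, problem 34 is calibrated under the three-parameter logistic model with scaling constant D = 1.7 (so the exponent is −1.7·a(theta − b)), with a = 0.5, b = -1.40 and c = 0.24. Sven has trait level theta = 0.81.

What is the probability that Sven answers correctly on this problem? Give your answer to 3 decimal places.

P(theta) = c + (1 − c) · 1 / (1 + exp(−D·a(theta − b)))
Exponent: 1.7 × 0.5 × (0.81 − (-1.40)) = 1.8785
1/(1 + e^{-1.8785}) = 0.8674
P = 0.24 + 0.76 × 0.8674 = 0.8993

0.899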